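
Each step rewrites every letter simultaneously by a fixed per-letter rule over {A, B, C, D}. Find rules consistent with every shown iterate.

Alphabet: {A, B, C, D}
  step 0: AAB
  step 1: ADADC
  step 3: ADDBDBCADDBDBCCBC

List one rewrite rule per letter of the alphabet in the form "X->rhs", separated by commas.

  step 0 ⇒ step 1: AAB ⇒ AD·AD·C
    A ↦ AD
    B ↦ C
    C ↦ CB  (constrained at step 1)
    D ↦ DB  (constrained at step 1)

A->AD, B->C, C->CB, D->DB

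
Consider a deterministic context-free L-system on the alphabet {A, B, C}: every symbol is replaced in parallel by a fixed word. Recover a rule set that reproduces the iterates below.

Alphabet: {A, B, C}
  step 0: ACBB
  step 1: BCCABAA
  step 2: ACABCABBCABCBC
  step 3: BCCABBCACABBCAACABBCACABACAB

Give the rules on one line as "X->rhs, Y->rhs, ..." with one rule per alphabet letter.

  step 2 ⇒ step 3: ACABCABBCABCBC ⇒ BC·CAB·BC·A·CAB·BC·A·A·CAB·BC·A·CAB·A·CAB
    A ↦ BC
    B ↦ A
    C ↦ CAB

A->BC, B->A, C->CAB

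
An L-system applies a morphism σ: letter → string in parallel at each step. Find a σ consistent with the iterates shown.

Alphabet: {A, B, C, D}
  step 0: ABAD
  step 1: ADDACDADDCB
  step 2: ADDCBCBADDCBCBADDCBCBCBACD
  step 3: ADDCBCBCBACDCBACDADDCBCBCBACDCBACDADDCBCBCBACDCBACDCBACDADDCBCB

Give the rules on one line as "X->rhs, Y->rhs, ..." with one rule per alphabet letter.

A->ADD, B->ACD, C->CB, D->CB

  step 2 ⇒ step 3: ADDCBCBADDCBCBADDCBCBCBACD ⇒ ADD·CB·CB·CB·ACD·CB·ACD·ADD·CB·CB·CB·ACD·CB·ACD·ADD·CB·CB·CB·ACD·CB·ACD·CB·ACD·ADD·CB·CB
    A ↦ ADD
    B ↦ ACD
    C ↦ CB
    D ↦ CB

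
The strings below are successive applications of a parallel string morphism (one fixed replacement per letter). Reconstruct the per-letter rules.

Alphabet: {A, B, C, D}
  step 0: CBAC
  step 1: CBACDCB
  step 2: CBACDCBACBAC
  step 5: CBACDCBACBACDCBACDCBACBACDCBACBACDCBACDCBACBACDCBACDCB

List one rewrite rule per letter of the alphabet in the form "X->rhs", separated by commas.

A->D, B->AC, C->CB, D->A

  step 1 ⇒ step 2: CBACDCB ⇒ CB·AC·D·CB·A·CB·AC
    A ↦ D
    B ↦ AC
    C ↦ CB
    D ↦ A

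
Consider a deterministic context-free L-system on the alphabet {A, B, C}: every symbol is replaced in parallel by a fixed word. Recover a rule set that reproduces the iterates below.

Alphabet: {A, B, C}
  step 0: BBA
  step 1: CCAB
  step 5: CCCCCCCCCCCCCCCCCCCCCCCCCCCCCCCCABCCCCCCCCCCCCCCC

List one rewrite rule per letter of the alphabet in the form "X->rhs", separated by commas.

  step 0 ⇒ step 1: BBA ⇒ C·C·AB
    A ↦ AB
    B ↦ C
    C ↦ CC  (constrained at step 1)

A->AB, B->C, C->CC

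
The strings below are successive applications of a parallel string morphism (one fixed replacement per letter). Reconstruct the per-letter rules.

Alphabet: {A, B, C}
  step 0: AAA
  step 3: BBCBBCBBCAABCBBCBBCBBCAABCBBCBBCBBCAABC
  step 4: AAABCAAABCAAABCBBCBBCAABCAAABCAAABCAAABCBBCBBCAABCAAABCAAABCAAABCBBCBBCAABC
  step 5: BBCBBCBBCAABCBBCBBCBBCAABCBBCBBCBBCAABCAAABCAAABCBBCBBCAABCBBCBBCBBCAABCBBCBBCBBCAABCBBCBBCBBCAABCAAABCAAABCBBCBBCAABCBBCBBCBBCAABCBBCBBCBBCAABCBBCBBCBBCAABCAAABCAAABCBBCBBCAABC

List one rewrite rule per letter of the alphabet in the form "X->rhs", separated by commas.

A->BBC, B->A, C->ABC

  step 4 ⇒ step 5: AAABCAAABCAAABCBBCBBCAABCAAABCAAABCAAABCBBCBBCAABCAAABCAAABCAAABCBBCBBCAABC ⇒ BBC·BBC·BBC·A·ABC·BBC·BBC·BBC·A·ABC·BBC·BBC·BBC·A·ABC·A·A·ABC·A·A·ABC·BBC·BBC·A·ABC·BBC·BBC·BBC·A·ABC·BBC·BBC·BBC·A·ABC·BBC·BBC·BBC·A·ABC·A·A·ABC·A·A·ABC·BBC·BBC·A·ABC·BBC·BBC·BBC·A·ABC·BBC·BBC·BBC·A·ABC·BBC·BBC·BBC·A·ABC·A·A·ABC·A·A·ABC·BBC·BBC·A·ABC
    A ↦ BBC
    B ↦ A
    C ↦ ABC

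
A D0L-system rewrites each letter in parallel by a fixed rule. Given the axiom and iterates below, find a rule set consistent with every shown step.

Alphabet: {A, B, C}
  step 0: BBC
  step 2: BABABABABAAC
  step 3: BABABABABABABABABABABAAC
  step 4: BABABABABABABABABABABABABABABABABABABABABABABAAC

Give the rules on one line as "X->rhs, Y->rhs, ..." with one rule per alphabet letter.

A->BA, B->BA, C->AC

  step 3 ⇒ step 4: BABABABABABABABABABABAAC ⇒ BA·BA·BA·BA·BA·BA·BA·BA·BA·BA·BA·BA·BA·BA·BA·BA·BA·BA·BA·BA·BA·BA·BA·AC
    A ↦ BA
    B ↦ BA
    C ↦ AC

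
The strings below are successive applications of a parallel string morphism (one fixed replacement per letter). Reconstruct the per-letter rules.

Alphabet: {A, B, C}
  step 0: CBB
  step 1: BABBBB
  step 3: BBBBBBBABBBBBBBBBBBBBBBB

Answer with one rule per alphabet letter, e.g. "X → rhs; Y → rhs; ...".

A->BC, B->BB, C->BA

  step 0 ⇒ step 1: CBB ⇒ BA·BB·BB
    B ↦ BB
    C ↦ BA
    A ↦ BC  (constrained at step 1)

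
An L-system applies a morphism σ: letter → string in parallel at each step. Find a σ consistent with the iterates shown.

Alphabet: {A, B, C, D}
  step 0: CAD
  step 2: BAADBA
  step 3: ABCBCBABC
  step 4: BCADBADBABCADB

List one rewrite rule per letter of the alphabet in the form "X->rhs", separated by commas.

  step 3 ⇒ step 4: ABCBCBABC ⇒ BC·A·DB·A·DB·A·BC·A·DB
    A ↦ BC
    B ↦ A
    C ↦ DB
  step 2 ⇒ step 3: BAADBA ⇒ A·BC·BC·B·A·BC
    D ↦ B

A->BC, B->A, C->DB, D->B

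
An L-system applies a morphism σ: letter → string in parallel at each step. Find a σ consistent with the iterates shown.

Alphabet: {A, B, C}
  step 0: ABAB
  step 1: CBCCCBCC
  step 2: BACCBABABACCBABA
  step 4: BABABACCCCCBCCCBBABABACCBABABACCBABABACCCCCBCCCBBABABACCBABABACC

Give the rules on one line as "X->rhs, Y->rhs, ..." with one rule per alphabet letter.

  step 1 ⇒ step 2: CBCCCBCC ⇒ BA·CC·BA·BA·BA·CC·BA·BA
    B ↦ CC
    C ↦ BA
  step 0 ⇒ step 1: ABAB ⇒ CB·CC·CB·CC
    A ↦ CB

A->CB, B->CC, C->BA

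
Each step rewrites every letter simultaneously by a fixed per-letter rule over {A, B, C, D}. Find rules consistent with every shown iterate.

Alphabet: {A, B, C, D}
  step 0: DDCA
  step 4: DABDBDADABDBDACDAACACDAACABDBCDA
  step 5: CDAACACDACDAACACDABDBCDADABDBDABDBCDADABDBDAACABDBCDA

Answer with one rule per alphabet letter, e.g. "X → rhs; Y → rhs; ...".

A->DA, B->A, C->BDB, D->C

  step 4 ⇒ step 5: DABDBDADABDBDACDAACACDAACABDBCDA ⇒ C·DA·A·C·A·C·DA·C·DA·A·C·A·C·DA·BDB·C·DA·DA·BDB·DA·BDB·C·DA·DA·BDB·DA·A·C·A·BDB·C·DA
    A ↦ DA
    B ↦ A
    C ↦ BDB
    D ↦ C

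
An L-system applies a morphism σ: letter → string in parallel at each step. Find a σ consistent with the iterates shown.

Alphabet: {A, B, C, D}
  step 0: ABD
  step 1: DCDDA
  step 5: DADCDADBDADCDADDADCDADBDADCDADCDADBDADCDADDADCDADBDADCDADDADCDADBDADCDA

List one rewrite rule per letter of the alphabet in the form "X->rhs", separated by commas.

A->DC, B->D, C->DB, D->DA

  step 0 ⇒ step 1: ABD ⇒ DC·D·DA
    A ↦ DC
    B ↦ D
    D ↦ DA
    C ↦ DB  (constrained at step 1)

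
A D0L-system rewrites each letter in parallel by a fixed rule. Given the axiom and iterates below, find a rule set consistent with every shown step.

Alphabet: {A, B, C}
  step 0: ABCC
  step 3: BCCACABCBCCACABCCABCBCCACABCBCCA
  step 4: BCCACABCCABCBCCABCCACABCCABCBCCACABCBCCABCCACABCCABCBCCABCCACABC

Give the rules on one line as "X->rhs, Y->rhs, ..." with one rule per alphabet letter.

  step 3 ⇒ step 4: BCCACABCBCCACABCCABCBCCACABCBCCA ⇒ BC·CA·CA·BC·CA·BC·BC·CA·BC·CA·CA·BC·CA·BC·BC·CA·CA·BC·BC·CA·BC·CA·CA·BC·CA·BC·BC·CA·BC·CA·CA·BC
    A ↦ BC
    B ↦ BC
    C ↦ CA

A->BC, B->BC, C->CA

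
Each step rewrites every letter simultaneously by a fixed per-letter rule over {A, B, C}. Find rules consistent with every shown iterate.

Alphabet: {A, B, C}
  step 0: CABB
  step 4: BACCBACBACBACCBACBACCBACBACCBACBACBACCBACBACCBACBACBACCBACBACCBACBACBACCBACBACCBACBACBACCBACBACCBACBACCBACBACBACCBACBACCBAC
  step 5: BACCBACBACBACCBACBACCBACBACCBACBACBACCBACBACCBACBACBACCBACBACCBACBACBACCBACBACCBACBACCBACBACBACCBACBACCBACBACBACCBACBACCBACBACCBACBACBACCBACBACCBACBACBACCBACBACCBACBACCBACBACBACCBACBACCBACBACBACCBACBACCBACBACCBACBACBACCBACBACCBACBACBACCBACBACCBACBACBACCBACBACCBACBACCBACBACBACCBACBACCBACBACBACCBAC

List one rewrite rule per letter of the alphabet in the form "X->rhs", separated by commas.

A->CC, B->BA, C->BAC

  step 4 ⇒ step 5: BACCBACBACBACCBACBACCBACBACCBACBACBACCBACBACCBACBACBACCBACBACCBACBACBACCBACBACCBACBACBACCBACBACCBACBACCBACBACBACCBACBACCBAC ⇒ BA·CC·BAC·BAC·BA·CC·BAC·BA·CC·BAC·BA·CC·BAC·BAC·BA·CC·BAC·BA·CC·BAC·BAC·BA·CC·BAC·BA·CC·BAC·BAC·BA·CC·BAC·BA·CC·BAC·BA·CC·BAC·BAC·BA·CC·BAC·BA·CC·BAC·BAC·BA·CC·BAC·BA·CC·BAC·BA·CC·BAC·BAC·BA·CC·BAC·BA·CC·BAC·BAC·BA·CC·BAC·BA·CC·BAC·BA·CC·BAC·BAC·BA·CC·BAC·BA·CC·BAC·BAC·BA·CC·BAC·BA·CC·BAC·BA·CC·BAC·BAC·BA·CC·BAC·BA·CC·BAC·BAC·BA·CC·BAC·BA·CC·BAC·BAC·BA·CC·BAC·BA·CC·BAC·BA·CC·BAC·BAC·BA·CC·BAC·BA·CC·BAC·BAC·BA·CC·BAC
    A ↦ CC
    B ↦ BA
    C ↦ BAC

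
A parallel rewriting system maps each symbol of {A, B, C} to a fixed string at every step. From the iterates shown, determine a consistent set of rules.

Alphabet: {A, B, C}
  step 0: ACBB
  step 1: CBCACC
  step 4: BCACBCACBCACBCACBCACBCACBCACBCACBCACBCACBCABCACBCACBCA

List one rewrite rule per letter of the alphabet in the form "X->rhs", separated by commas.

  step 0 ⇒ step 1: ACBB ⇒ C·BCA·C·C
    A ↦ C
    B ↦ C
    C ↦ BCA

A->C, B->C, C->BCA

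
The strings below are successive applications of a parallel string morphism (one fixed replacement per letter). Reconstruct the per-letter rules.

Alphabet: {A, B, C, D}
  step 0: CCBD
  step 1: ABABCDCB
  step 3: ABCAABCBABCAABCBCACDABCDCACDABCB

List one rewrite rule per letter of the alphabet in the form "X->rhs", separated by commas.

A->CA, B->CD, C->AB, D->CB

  step 0 ⇒ step 1: CCBD ⇒ AB·AB·CD·CB
    B ↦ CD
    C ↦ AB
    D ↦ CB
    A ↦ CA  (constrained at step 1)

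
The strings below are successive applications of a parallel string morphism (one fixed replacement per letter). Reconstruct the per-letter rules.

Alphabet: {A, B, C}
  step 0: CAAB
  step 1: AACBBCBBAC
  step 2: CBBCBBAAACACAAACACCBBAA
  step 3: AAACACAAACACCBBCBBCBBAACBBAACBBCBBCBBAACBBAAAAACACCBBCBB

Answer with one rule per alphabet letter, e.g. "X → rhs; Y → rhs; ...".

  step 2 ⇒ step 3: CBBCBBAAACACAAACACCBBAA ⇒ AA·AC·AC·AA·AC·AC·CBB·CBB·CBB·AA·CBB·AA·CBB·CBB·CBB·AA·CBB·AA·AA·AC·AC·CBB·CBB
    A ↦ CBB
    B ↦ AC
    C ↦ AA

A->CBB, B->AC, C->AA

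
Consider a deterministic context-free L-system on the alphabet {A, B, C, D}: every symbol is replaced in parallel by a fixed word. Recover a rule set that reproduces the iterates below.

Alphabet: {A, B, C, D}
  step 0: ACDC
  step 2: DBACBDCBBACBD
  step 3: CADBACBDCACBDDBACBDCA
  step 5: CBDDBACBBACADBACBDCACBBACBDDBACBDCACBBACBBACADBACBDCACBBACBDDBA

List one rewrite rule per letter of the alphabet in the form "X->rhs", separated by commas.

  step 2 ⇒ step 3: DBACBDCBBACBD ⇒ CA·D·BA·CB·D·CA·CB·D·D·BA·CB·D·CA
    A ↦ BA
    B ↦ D
    C ↦ CB
    D ↦ CA

A->BA, B->D, C->CB, D->CA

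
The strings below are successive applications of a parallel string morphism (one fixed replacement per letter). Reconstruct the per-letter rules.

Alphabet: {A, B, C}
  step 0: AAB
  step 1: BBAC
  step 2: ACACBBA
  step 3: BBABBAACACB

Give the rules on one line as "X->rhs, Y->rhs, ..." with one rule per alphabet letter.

  step 2 ⇒ step 3: ACACBBA ⇒ B·BA·B·BA·AC·AC·B
    A ↦ B
    B ↦ AC
    C ↦ BA

A->B, B->AC, C->BA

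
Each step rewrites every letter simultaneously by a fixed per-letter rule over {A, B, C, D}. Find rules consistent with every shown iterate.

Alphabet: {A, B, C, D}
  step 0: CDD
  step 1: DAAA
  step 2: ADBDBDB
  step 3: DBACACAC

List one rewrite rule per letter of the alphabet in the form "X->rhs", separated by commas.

  step 2 ⇒ step 3: ADBDBDB ⇒ DB·A·C·A·C·A·C
    A ↦ DB
    B ↦ C
    D ↦ A
  step 0 ⇒ step 1: CDD ⇒ DA·A·A
    C ↦ DA

A->DB, B->C, C->DA, D->A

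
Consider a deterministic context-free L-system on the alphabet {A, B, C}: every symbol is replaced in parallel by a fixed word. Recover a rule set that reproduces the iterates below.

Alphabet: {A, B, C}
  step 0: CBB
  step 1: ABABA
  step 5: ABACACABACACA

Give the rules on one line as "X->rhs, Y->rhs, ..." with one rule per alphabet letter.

A->C, B->BA, C->A

  step 0 ⇒ step 1: CBB ⇒ A·BA·BA
    B ↦ BA
    C ↦ A
    A ↦ C  (constrained at step 1)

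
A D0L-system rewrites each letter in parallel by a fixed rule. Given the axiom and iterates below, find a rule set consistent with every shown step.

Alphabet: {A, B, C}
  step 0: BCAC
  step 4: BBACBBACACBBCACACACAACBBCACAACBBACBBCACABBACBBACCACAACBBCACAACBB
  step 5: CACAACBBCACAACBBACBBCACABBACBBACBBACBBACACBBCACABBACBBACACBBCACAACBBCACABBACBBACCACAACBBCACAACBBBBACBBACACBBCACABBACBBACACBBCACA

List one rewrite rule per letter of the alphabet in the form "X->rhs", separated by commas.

  step 4 ⇒ step 5: BBACBBACACBBCACACACAACBBCACAACBBACBBCACABBACBBACCACAACBBCACAACBB ⇒ CA·CA·AC·BB·CA·CA·AC·BB·AC·BB·CA·CA·BB·AC·BB·AC·BB·AC·BB·AC·AC·BB·CA·CA·BB·AC·BB·AC·AC·BB·CA·CA·AC·BB·CA·CA·BB·AC·BB·AC·CA·CA·AC·BB·CA·CA·AC·BB·BB·AC·BB·AC·AC·BB·CA·CA·BB·AC·BB·AC·AC·BB·CA·CA
    A ↦ AC
    B ↦ CA
    C ↦ BB

A->AC, B->CA, C->BB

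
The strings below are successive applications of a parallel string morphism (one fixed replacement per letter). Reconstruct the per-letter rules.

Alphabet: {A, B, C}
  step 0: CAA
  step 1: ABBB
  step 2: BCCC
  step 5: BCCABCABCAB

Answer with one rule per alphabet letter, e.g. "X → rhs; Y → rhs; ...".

A->B, B->C, C->AB

  step 1 ⇒ step 2: ABBB ⇒ B·C·C·C
    A ↦ B
    B ↦ C
  step 0 ⇒ step 1: CAA ⇒ AB·B·B
    C ↦ AB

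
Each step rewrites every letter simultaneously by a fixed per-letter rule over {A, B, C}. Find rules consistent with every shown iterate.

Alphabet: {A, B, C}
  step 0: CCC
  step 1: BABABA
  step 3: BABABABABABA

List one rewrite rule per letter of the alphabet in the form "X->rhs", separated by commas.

A->C, B->C, C->BA

  step 0 ⇒ step 1: CCC ⇒ BA·BA·BA
    C ↦ BA
    A ↦ C  (constrained at step 1)
    B ↦ C  (constrained at step 1)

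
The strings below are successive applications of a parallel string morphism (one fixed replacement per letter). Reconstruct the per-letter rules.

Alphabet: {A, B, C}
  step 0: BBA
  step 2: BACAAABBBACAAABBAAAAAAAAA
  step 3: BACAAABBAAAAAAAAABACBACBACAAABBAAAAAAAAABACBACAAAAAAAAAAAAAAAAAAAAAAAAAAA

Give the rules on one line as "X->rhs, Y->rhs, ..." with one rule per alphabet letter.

  step 2 ⇒ step 3: BACAAABBBACAAABBAAAAAAAAA ⇒ BAC·AAA·BB·AAA·AAA·AAA·BAC·BAC·BAC·AAA·BB·AAA·AAA·AAA·BAC·BAC·AAA·AAA·AAA·AAA·AAA·AAA·AAA·AAA·AAA
    A ↦ AAA
    B ↦ BAC
    C ↦ BB

A->AAA, B->BAC, C->BB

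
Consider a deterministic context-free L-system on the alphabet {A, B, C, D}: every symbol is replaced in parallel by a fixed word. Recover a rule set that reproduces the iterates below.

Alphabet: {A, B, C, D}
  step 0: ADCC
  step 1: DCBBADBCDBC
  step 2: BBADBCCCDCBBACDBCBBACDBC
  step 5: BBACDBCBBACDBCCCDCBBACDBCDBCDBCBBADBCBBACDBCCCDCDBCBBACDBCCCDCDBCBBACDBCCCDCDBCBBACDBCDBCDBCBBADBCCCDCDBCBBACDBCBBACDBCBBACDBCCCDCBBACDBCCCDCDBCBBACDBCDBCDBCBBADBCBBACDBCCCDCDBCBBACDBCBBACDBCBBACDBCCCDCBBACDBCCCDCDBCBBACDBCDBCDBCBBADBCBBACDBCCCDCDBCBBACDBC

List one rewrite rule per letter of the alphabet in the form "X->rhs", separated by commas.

  step 1 ⇒ step 2: DCBBADBCDBC ⇒ BBA·DBC·C·C·DC·BBA·C·DBC·BBA·C·DBC
    A ↦ DC
    B ↦ C
    C ↦ DBC
    D ↦ BBA

A->DC, B->C, C->DBC, D->BBA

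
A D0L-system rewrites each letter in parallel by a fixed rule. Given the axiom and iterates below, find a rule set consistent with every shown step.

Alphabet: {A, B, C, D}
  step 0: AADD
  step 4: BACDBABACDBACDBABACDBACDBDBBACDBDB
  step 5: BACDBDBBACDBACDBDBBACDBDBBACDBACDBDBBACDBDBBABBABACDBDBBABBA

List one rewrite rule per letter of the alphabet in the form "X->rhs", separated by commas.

  step 4 ⇒ step 5: BACDBABACDBACDBABACDBACDBDBBACDBDB ⇒ BA·CD·BD·B·BA·CD·BA·CD·BD·B·BA·CD·BD·B·BA·CD·BA·CD·BD·B·BA·CD·BD·B·BA·B·BA·BA·CD·BD·B·BA·B·BA
    A ↦ CD
    B ↦ BA
    C ↦ BD
    D ↦ B

A->CD, B->BA, C->BD, D->B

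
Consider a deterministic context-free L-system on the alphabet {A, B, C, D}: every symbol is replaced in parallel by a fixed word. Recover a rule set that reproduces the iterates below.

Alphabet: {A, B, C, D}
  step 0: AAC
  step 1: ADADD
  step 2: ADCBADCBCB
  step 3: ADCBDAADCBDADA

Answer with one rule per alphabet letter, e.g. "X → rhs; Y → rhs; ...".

A->AD, B->A, C->D, D->CB

  step 2 ⇒ step 3: ADCBADCBCB ⇒ AD·CB·D·A·AD·CB·D·A·D·A
    A ↦ AD
    B ↦ A
    C ↦ D
    D ↦ CB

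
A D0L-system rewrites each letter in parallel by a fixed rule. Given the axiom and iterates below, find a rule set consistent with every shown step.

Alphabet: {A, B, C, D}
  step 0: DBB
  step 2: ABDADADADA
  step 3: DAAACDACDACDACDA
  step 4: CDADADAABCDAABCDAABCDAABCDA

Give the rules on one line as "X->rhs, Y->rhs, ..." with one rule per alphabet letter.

  step 3 ⇒ step 4: DAAACDACDACDACDA ⇒ C·DA·DA·DA·AB·C·DA·AB·C·DA·AB·C·DA·AB·C·DA
    A ↦ DA
    C ↦ AB
    D ↦ C
  step 2 ⇒ step 3: ABDADADADA ⇒ DA·AA·C·DA·C·DA·C·DA·C·DA
    B ↦ AA

A->DA, B->AA, C->AB, D->C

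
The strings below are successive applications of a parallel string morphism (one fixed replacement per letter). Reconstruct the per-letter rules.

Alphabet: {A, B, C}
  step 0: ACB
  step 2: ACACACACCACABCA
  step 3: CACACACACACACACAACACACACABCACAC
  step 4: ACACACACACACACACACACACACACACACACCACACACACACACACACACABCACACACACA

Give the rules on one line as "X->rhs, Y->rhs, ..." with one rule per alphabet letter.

  step 3 ⇒ step 4: CACACACACACACACAACACACACABCACAC ⇒ A·CAC·A·CAC·A·CAC·A·CAC·A·CAC·A·CAC·A·CAC·A·CAC·CAC·A·CAC·A·CAC·A·CAC·A·CAC·ABC·A·CAC·A·CAC·A
    A ↦ CAC
    B ↦ ABC
    C ↦ A

A->CAC, B->ABC, C->A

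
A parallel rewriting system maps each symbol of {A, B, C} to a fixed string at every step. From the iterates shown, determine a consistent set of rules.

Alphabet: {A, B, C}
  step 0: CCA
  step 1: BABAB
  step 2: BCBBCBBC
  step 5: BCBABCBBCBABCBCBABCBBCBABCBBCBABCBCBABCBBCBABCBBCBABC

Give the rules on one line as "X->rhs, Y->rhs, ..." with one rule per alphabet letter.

A->B, B->BC, C->BA

  step 1 ⇒ step 2: BABAB ⇒ BC·B·BC·B·BC
    A ↦ B
    B ↦ BC
  step 0 ⇒ step 1: CCA ⇒ BA·BA·B
    C ↦ BA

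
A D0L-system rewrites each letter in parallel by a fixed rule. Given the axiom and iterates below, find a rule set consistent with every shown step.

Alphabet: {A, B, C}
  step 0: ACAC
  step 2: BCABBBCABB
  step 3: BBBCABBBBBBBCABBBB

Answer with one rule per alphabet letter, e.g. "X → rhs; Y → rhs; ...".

  step 2 ⇒ step 3: BCABBBCABB ⇒ BB·B·CA·BB·BB·BB·B·CA·BB·BB
    A ↦ CA
    B ↦ BB
    C ↦ B

A->CA, B->BB, C->B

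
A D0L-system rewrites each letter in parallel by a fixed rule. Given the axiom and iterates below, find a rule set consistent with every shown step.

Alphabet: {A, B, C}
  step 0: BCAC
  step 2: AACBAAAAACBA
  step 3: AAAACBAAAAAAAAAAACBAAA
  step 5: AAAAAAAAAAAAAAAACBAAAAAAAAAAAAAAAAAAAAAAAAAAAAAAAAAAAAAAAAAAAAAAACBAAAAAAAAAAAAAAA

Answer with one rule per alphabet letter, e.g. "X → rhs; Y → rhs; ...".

A->AA, B->A, C->CB

  step 2 ⇒ step 3: AACBAAAAACBA ⇒ AA·AA·CB·A·AA·AA·AA·AA·AA·CB·A·AA
    A ↦ AA
    B ↦ A
    C ↦ CB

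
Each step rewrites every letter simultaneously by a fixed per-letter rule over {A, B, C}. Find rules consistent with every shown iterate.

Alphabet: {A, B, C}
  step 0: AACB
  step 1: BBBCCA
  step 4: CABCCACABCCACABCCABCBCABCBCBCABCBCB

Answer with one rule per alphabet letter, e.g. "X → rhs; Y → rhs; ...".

  step 0 ⇒ step 1: AACB ⇒ B·B·BC·CA
    A ↦ B
    B ↦ CA
    C ↦ BC

A->B, B->CA, C->BC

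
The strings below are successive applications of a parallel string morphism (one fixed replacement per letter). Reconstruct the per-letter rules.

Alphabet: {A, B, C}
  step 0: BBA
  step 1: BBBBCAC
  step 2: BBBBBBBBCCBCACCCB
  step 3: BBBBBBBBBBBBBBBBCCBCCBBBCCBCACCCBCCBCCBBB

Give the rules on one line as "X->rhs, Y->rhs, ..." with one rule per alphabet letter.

A->CAC, B->BB, C->CCB

  step 2 ⇒ step 3: BBBBBBBBCCBCACCCB ⇒ BB·BB·BB·BB·BB·BB·BB·BB·CCB·CCB·BB·CCB·CAC·CCB·CCB·CCB·BB
    A ↦ CAC
    B ↦ BB
    C ↦ CCB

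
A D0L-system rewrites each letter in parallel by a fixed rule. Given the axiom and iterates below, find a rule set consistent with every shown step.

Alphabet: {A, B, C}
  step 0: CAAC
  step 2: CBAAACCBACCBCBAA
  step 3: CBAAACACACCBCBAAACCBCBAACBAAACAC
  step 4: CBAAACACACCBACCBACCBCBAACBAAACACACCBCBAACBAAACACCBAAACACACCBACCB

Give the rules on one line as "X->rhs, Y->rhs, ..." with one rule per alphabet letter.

  step 3 ⇒ step 4: CBAAACACACCBCBAAACCBCBAACBAAACAC ⇒ CB·AA·AC·AC·AC·CB·AC·CB·AC·CB·CB·AA·CB·AA·AC·AC·AC·CB·CB·AA·CB·AA·AC·AC·CB·AA·AC·AC·AC·CB·AC·CB
    A ↦ AC
    B ↦ AA
    C ↦ CB

A->AC, B->AA, C->CB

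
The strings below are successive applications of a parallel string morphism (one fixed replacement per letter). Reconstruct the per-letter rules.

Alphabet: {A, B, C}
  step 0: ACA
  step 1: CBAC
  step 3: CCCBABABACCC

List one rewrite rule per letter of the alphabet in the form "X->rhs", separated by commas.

  step 0 ⇒ step 1: ACA ⇒ C·BA·C
    A ↦ C
    C ↦ BA
    B ↦ CC  (constrained at step 1)

A->C, B->CC, C->BA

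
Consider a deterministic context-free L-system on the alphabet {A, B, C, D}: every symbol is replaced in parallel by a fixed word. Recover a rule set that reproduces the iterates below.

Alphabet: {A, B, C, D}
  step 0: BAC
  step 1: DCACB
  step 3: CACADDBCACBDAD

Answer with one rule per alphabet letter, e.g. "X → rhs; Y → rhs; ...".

A->CAC, B->D, C->B, D->AD

  step 0 ⇒ step 1: BAC ⇒ D·CAC·B
    A ↦ CAC
    B ↦ D
    C ↦ B
    D ↦ AD  (constrained at step 1)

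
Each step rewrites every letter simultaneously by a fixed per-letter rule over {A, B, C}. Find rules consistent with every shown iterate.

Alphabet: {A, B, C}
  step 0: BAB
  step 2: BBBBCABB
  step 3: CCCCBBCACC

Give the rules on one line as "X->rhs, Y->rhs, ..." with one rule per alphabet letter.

  step 2 ⇒ step 3: BBBBCABB ⇒ C·C·C·C·BB·CA·C·C
    A ↦ CA
    B ↦ C
    C ↦ BB

A->CA, B->C, C->BB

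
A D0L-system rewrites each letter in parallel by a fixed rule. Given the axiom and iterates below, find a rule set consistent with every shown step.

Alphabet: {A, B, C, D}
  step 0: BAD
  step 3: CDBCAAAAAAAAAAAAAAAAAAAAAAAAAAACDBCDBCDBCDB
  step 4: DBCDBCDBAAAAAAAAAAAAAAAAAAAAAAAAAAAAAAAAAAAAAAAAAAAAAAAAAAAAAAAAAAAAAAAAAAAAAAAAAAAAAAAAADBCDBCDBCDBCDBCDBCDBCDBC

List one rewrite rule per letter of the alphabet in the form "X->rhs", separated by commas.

  step 3 ⇒ step 4: CDBCAAAAAAAAAAAAAAAAAAAAAAAAAAACDBCDBCDBCDB ⇒ DB·CDB·C·DB·AAA·AAA·AAA·AAA·AAA·AAA·AAA·AAA·AAA·AAA·AAA·AAA·AAA·AAA·AAA·AAA·AAA·AAA·AAA·AAA·AAA·AAA·AAA·AAA·AAA·AAA·AAA·DB·CDB·C·DB·CDB·C·DB·CDB·C·DB·CDB·C
    A ↦ AAA
    B ↦ C
    C ↦ DB
    D ↦ CDB

A->AAA, B->C, C->DB, D->CDB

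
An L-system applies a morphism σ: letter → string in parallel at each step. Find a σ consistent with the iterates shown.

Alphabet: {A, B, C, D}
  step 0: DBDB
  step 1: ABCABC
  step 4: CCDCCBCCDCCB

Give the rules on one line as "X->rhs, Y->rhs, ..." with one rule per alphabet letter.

  step 0 ⇒ step 1: DBDB ⇒ AB·C·AB·C
    B ↦ C
    D ↦ AB
    A ↦ CD  (constrained at step 1)
    C ↦ B  (constrained at step 1)

A->CD, B->C, C->B, D->AB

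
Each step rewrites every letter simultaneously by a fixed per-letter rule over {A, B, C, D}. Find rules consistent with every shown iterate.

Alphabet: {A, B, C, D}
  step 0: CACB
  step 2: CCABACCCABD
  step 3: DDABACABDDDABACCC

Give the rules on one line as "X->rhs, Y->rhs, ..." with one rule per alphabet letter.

  step 2 ⇒ step 3: CCABACCCABD ⇒ D·D·AB·AC·AB·D·D·D·AB·AC·CC
    A ↦ AB
    B ↦ AC
    C ↦ D
    D ↦ CC

A->AB, B->AC, C->D, D->CC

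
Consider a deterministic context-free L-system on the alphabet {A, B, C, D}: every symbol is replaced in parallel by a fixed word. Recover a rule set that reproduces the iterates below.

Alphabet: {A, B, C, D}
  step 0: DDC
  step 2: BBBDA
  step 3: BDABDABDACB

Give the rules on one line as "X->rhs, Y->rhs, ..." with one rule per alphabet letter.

  step 2 ⇒ step 3: BBBDA ⇒ BDA·BDA·BDA·C·B
    A ↦ B
    B ↦ BDA
    D ↦ C
    C ↦ B  (constrained at step 0)

A->B, B->BDA, C->B, D->C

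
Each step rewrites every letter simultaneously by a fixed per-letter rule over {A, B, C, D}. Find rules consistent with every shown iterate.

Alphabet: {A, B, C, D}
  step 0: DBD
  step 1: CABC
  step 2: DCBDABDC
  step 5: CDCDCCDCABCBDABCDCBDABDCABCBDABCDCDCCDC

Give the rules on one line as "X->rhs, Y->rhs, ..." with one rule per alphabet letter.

  step 1 ⇒ step 2: CABC ⇒ DC·BD·AB·DC
    A ↦ BD
    B ↦ AB
    C ↦ DC
  step 0 ⇒ step 1: DBD ⇒ C·AB·C
    D ↦ C

A->BD, B->AB, C->DC, D->C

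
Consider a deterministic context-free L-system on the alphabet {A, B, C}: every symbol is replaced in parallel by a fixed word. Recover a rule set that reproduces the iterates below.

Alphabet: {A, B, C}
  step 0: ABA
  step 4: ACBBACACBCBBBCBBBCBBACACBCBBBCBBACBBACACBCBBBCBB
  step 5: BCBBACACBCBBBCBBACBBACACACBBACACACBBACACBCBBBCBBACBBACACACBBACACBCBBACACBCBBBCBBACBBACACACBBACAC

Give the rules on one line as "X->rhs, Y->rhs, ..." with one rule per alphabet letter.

  step 4 ⇒ step 5: ACBBACACBCBBBCBBBCBBACACBCBBBCBBACBBACACBCBBBCBB ⇒ BC·BB·AC·AC·BC·BB·BC·BB·AC·BB·AC·AC·AC·BB·AC·AC·AC·BB·AC·AC·BC·BB·BC·BB·AC·BB·AC·AC·AC·BB·AC·AC·BC·BB·AC·AC·BC·BB·BC·BB·AC·BB·AC·AC·AC·BB·AC·AC
    A ↦ BC
    B ↦ AC
    C ↦ BB

A->BC, B->AC, C->BB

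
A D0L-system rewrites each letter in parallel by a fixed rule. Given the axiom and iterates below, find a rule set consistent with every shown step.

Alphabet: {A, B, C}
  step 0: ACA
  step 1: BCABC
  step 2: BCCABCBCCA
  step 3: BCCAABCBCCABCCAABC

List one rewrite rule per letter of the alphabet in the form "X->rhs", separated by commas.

A->BC, B->BCC, C->A

  step 2 ⇒ step 3: BCCABCBCCA ⇒ BCC·A·A·BC·BCC·A·BCC·A·A·BC
    A ↦ BC
    B ↦ BCC
    C ↦ A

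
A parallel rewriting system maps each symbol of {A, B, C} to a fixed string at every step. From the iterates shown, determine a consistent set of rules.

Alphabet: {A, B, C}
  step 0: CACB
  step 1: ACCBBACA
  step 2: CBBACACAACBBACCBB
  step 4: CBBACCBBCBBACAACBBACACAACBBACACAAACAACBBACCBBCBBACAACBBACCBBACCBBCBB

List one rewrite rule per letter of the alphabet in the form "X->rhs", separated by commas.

A->CBB, B->A, C->AC

  step 1 ⇒ step 2: ACCBBACA ⇒ CBB·AC·AC·A·A·CBB·AC·CBB
    A ↦ CBB
    B ↦ A
    C ↦ AC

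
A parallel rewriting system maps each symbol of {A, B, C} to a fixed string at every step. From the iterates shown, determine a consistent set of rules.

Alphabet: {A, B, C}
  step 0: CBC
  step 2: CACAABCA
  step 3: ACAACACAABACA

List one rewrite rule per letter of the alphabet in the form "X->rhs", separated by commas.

A->CA, B->AB, C->A

  step 2 ⇒ step 3: CACAABCA ⇒ A·CA·A·CA·CA·AB·A·CA
    A ↦ CA
    B ↦ AB
    C ↦ A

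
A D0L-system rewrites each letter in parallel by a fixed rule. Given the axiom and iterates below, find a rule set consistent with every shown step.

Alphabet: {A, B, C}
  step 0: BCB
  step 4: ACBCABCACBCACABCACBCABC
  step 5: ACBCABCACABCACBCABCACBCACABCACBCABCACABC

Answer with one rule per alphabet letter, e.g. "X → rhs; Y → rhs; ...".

A->AC, B->A, C->BC

  step 4 ⇒ step 5: ACBCABCACBCACABCACBCABC ⇒ AC·BC·A·BC·AC·A·BC·AC·BC·A·BC·AC·BC·AC·A·BC·AC·BC·A·BC·AC·A·BC
    A ↦ AC
    B ↦ A
    C ↦ BC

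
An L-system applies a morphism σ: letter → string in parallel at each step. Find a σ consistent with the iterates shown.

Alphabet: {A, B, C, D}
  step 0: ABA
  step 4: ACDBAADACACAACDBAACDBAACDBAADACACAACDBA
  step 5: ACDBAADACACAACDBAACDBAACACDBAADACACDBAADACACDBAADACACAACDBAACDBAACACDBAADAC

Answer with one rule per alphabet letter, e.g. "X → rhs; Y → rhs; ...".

A->AC, B->D, C->DBA, D->A

  step 4 ⇒ step 5: ACDBAADACACAACDBAACDBAACDBAADACACAACDBA ⇒ AC·DBA·A·D·AC·AC·A·AC·DBA·AC·DBA·AC·AC·DBA·A·D·AC·AC·DBA·A·D·AC·AC·DBA·A·D·AC·AC·A·AC·DBA·AC·DBA·AC·AC·DBA·A·D·AC
    A ↦ AC
    B ↦ D
    C ↦ DBA
    D ↦ A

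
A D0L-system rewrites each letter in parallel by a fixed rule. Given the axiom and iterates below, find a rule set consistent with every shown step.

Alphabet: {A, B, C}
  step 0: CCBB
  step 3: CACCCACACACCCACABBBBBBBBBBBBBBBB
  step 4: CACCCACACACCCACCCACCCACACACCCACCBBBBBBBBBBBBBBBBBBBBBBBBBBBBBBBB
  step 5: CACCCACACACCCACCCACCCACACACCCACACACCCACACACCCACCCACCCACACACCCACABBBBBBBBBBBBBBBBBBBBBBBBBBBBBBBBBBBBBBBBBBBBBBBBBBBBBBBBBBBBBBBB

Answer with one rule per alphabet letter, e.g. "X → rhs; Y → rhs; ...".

A->CC, B->BB, C->CA

  step 4 ⇒ step 5: CACCCACACACCCACCCACCCACACACCCACCBBBBBBBBBBBBBBBBBBBBBBBBBBBBBBBB ⇒ CA·CC·CA·CA·CA·CC·CA·CC·CA·CC·CA·CA·CA·CC·CA·CA·CA·CC·CA·CA·CA·CC·CA·CC·CA·CC·CA·CA·CA·CC·CA·CA·BB·BB·BB·BB·BB·BB·BB·BB·BB·BB·BB·BB·BB·BB·BB·BB·BB·BB·BB·BB·BB·BB·BB·BB·BB·BB·BB·BB·BB·BB·BB·BB
    A ↦ CC
    B ↦ BB
    C ↦ CA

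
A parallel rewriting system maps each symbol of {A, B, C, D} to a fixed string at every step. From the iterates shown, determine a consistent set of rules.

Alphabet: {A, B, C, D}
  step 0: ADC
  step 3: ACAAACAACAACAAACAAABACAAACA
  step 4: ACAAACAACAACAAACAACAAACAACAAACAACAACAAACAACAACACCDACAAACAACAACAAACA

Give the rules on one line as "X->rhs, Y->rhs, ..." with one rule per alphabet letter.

  step 3 ⇒ step 4: ACAAACAACAACAAACAAABACAAACA ⇒ ACA·A·ACA·ACA·ACA·A·ACA·ACA·A·ACA·ACA·A·ACA·ACA·ACA·A·ACA·ACA·ACA·CCD·ACA·A·ACA·ACA·ACA·A·ACA
    A ↦ ACA
    B ↦ CCD
    C ↦ A
    D ↦ B  (constrained at step 0)

A->ACA, B->CCD, C->A, D->B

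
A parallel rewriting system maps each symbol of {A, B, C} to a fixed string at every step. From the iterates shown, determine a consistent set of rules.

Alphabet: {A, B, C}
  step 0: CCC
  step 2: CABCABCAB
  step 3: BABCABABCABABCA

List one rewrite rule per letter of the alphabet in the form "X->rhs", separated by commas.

  step 2 ⇒ step 3: CABCABCAB ⇒ BA·B·CA·BA·B·CA·BA·B·CA
    A ↦ B
    B ↦ CA
    C ↦ BA

A->B, B->CA, C->BA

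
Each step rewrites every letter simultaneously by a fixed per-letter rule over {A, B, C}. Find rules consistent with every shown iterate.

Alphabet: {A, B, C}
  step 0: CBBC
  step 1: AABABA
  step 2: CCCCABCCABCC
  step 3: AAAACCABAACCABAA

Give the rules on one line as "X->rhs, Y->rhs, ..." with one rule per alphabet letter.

A->CC, B->AB, C->A

  step 2 ⇒ step 3: CCCCABCCABCC ⇒ A·A·A·A·CC·AB·A·A·CC·AB·A·A
    A ↦ CC
    B ↦ AB
    C ↦ A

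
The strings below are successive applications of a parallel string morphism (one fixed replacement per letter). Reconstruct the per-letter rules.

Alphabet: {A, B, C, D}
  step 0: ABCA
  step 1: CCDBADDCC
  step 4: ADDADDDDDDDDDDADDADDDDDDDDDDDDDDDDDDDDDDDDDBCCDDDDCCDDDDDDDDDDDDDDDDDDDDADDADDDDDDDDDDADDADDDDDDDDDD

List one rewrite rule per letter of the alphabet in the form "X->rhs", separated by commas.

  step 0 ⇒ step 1: ABCA ⇒ CC·DB·ADD·CC
    A ↦ CC
    B ↦ DB
    C ↦ ADD
    D ↦ DD  (constrained at step 1)

A->CC, B->DB, C->ADD, D->DD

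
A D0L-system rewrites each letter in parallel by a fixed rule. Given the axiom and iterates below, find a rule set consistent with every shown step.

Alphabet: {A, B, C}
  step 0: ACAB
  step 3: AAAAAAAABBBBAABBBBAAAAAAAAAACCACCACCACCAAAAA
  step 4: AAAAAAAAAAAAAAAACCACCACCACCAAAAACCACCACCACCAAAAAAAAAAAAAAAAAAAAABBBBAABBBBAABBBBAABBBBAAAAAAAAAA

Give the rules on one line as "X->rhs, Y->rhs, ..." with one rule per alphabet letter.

A->AA, B->CCA, C->BB

  step 3 ⇒ step 4: AAAAAAAABBBBAABBBBAAAAAAAAAACCACCACCACCAAAAA ⇒ AA·AA·AA·AA·AA·AA·AA·AA·CCA·CCA·CCA·CCA·AA·AA·CCA·CCA·CCA·CCA·AA·AA·AA·AA·AA·AA·AA·AA·AA·AA·BB·BB·AA·BB·BB·AA·BB·BB·AA·BB·BB·AA·AA·AA·AA·AA
    A ↦ AA
    B ↦ CCA
    C ↦ BB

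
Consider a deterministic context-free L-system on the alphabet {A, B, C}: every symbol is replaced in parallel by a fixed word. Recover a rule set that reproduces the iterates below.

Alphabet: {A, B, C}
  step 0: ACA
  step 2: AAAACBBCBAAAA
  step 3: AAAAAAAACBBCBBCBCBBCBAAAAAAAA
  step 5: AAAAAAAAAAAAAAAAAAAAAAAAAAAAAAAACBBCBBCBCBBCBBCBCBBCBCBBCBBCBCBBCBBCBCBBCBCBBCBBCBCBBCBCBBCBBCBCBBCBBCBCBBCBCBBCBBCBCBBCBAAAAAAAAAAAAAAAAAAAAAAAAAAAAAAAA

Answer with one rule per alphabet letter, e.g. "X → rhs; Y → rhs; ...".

A->AA, B->BCB, C->CB

  step 2 ⇒ step 3: AAAACBBCBAAAA ⇒ AA·AA·AA·AA·CB·BCB·BCB·CB·BCB·AA·AA·AA·AA
    A ↦ AA
    B ↦ BCB
    C ↦ CB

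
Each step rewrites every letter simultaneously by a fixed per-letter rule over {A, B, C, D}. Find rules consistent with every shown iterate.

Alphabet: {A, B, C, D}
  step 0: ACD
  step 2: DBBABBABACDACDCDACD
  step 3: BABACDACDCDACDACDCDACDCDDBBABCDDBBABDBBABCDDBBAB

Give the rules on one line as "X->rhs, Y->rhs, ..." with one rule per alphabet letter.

A->CD, B->ACD, C->DB, D->BAB

  step 2 ⇒ step 3: DBBABBABACDACDCDACD ⇒ BAB·ACD·ACD·CD·ACD·ACD·CD·ACD·CD·DB·BAB·CD·DB·BAB·DB·BAB·CD·DB·BAB
    A ↦ CD
    B ↦ ACD
    C ↦ DB
    D ↦ BAB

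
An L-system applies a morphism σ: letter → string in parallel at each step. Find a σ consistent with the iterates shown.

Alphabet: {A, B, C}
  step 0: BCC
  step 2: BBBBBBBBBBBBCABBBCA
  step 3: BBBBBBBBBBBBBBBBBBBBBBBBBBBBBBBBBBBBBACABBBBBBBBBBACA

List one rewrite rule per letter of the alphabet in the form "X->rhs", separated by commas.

  step 2 ⇒ step 3: BBBBBBBBBBBBCABBBCA ⇒ BBB·BBB·BBB·BBB·BBB·BBB·BBB·BBB·BBB·BBB·BBB·BBB·BA·CA·BBB·BBB·BBB·BA·CA
    A ↦ CA
    B ↦ BBB
    C ↦ BA

A->CA, B->BBB, C->BA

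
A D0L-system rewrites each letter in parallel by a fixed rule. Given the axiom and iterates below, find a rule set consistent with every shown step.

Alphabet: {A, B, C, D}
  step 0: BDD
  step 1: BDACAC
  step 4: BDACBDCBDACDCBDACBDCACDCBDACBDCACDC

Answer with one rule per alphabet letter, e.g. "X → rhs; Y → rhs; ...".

  step 0 ⇒ step 1: BDD ⇒ BD·AC·AC
    B ↦ BD
    D ↦ AC
    A ↦ B  (constrained at step 1)
    C ↦ DC  (constrained at step 1)

A->B, B->BD, C->DC, D->AC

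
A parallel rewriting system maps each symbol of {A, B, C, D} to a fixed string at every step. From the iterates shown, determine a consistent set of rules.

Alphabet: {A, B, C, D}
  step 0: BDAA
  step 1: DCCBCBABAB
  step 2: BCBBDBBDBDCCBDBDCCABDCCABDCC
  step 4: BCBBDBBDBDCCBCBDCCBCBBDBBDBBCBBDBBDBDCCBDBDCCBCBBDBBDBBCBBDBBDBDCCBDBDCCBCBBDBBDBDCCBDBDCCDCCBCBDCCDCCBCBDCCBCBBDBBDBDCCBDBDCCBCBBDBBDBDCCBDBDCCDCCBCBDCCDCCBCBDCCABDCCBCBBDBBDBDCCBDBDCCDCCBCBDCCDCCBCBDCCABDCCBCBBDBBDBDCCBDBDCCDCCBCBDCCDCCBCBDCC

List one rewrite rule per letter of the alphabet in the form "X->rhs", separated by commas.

A->AB, B->DCC, C->BDB, D->BCB

  step 1 ⇒ step 2: DCCBCBABAB ⇒ BCB·BDB·BDB·DCC·BDB·DCC·AB·DCC·AB·DCC
    A ↦ AB
    B ↦ DCC
    C ↦ BDB
    D ↦ BCB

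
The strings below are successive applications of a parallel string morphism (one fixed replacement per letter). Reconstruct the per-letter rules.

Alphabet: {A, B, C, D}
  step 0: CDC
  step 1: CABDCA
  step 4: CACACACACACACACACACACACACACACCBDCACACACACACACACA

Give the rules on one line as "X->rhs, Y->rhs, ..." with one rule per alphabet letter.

A->CA, B->CC, C->CA, D->BD

  step 0 ⇒ step 1: CDC ⇒ CA·BD·CA
    C ↦ CA
    D ↦ BD
    A ↦ CA  (constrained at step 1)
    B ↦ CC  (constrained at step 1)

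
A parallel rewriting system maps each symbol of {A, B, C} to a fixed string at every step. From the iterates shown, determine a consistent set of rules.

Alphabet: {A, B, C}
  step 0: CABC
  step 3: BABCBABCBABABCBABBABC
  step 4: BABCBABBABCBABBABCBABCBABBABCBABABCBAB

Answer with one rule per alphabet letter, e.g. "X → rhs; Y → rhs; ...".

  step 3 ⇒ step 4: BABCBABCBABABCBABBABC ⇒ BA·BC·BA·B·BA·BC·BA·B·BA·BC·BA·BC·BA·B·BA·BC·BA·BA·BC·BA·B
    A ↦ BC
    B ↦ BA
    C ↦ B

A->BC, B->BA, C->B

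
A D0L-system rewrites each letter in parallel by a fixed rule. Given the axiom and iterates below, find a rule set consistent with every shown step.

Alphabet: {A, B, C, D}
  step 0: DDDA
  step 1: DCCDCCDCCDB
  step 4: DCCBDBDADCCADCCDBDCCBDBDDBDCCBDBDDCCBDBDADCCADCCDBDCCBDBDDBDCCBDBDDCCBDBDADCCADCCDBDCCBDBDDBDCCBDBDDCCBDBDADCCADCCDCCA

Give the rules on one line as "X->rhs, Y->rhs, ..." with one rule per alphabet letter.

A->DB, B->A, C->BD, D->DCC

  step 0 ⇒ step 1: DDDA ⇒ DCC·DCC·DCC·DB
    A ↦ DB
    D ↦ DCC
    B ↦ A  (constrained at step 1)
    C ↦ BD  (constrained at step 1)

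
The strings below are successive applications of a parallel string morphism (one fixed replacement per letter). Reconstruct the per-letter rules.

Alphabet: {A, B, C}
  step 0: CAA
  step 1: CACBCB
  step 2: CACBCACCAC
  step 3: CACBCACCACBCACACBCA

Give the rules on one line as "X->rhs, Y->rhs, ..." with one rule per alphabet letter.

A->CB, B->C, C->CA

  step 2 ⇒ step 3: CACBCACCAC ⇒ CA·CB·CA·C·CA·CB·CA·CA·CB·CA
    A ↦ CB
    B ↦ C
    C ↦ CA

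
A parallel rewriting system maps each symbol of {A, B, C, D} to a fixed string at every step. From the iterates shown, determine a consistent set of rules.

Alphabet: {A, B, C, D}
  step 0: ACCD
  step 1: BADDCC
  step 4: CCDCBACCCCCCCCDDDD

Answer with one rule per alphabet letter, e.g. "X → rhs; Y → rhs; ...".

  step 0 ⇒ step 1: ACCD ⇒ BA·D·D·CC
    A ↦ BA
    C ↦ D
    D ↦ CC
    B ↦ C  (constrained at step 1)

A->BA, B->C, C->D, D->CC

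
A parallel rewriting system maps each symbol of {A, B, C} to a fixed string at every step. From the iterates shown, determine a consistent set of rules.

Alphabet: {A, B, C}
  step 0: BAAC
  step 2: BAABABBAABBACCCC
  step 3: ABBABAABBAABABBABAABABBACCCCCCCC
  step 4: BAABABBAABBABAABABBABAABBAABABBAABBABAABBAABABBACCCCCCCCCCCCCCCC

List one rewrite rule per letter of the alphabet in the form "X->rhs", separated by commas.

A->BA, B->AB, C->CC

  step 3 ⇒ step 4: ABBABAABBAABABBABAABABBACCCCCCCC ⇒ BA·AB·AB·BA·AB·BA·BA·AB·AB·BA·BA·AB·BA·AB·AB·BA·AB·BA·BA·AB·BA·AB·AB·BA·CC·CC·CC·CC·CC·CC·CC·CC
    A ↦ BA
    B ↦ AB
    C ↦ CC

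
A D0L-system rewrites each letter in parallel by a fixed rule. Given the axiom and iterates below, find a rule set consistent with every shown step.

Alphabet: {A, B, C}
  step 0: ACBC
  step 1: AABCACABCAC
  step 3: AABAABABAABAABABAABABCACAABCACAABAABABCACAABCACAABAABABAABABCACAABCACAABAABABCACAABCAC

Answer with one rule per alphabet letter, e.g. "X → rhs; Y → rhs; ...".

  step 0 ⇒ step 1: ACBC ⇒ AAB·CAC·AB·CAC
    A ↦ AAB
    B ↦ AB
    C ↦ CAC

A->AAB, B->AB, C->CAC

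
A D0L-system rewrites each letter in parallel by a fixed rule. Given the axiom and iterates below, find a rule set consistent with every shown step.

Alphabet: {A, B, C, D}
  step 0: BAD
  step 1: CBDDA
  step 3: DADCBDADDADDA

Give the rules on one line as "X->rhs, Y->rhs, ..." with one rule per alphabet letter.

  step 0 ⇒ step 1: BAD ⇒ CB·D·DA
    A ↦ D
    B ↦ CB
    D ↦ DA
    C ↦ D  (constrained at step 1)

A->D, B->CB, C->D, D->DA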